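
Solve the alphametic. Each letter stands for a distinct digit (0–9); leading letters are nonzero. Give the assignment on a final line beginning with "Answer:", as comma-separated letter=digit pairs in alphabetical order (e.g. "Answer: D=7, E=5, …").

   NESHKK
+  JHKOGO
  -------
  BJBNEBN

Step 1. [col 1: K + O ≡ N (mod 10)] several values work for K in column 1 (K + O ≡ N (mod 10), carry-in 0); try K=3 ⇒ K=3.
Step 2. [col 1: K + O ≡ N (mod 10)] column 1 (K + O ≡ N (mod 10), carry-in 0) doesn't pin O yet; pick O=6 and continue. So O=6.
Step 3. [col 1: K + O ≡ N (mod 10)] column 1 reads K+O+carry(0)=N with K=3, O=6; with digits 3,6 already taken and all letters distinct, the only value for N is 9 ⇒ N=9.
Step 4. [col 2: K + G ≡ B (mod 10)] column 2 (K + G ≡ B (mod 10), carry-in 0) doesn't pin G yet; pick G=8 and continue ⇒ G=8.
Step 5. [col 2: K + G ≡ B (mod 10)] column 2: given K=3, G=8, carry-in 0, and digits 3,6,8,9 already taken and all letters distinct, K+G≡B (mod 10) forces B=1 ⇒ B=1.
Step 6. [col 3: H + O ≡ E (mod 10)] no forcing yet in column 3 (carry-in 1); E=4 is free and consistent — try it. So E=4.
Step 7. [col 3: H + O ≡ E (mod 10)] column 3: given O=6, E=4, carry-in 1, and digits 1,3,4,6,8,9 already taken and all letters distinct, H+O≡E (mod 10) forces H=7 ⇒ H=7.
Step 8. [col 4: S + K ≡ N (mod 10)] column 4: given K=3, N=9, carry-in 1, and digits 1,3,4,6,7,8,9 already taken and all letters distinct, S+K≡N (mod 10) forces S=5. So S=5.
Step 9. [col 6: N + J ≡ J (mod 10)] column 6 (N + J ≡ J (mod 10), carry-in 1) doesn't pin J yet; pick J=2 and continue, so J=2.

Answer: B=1, E=4, G=8, H=7, J=2, K=3, N=9, O=6, S=5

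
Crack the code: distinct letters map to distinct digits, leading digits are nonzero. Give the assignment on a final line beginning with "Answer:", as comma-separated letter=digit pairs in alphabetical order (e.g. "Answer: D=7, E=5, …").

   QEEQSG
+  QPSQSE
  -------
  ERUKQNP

Step 1. [col 1: G + E ≡ P (mod 10)] no forcing yet in column 1 (carry-in 0); G=2 is free and consistent — try it, so G=2.
Step 2. [col 1: G + E ≡ P (mod 10)] column 1 (G + E ≡ P (mod 10), carry-in 0) doesn't pin E yet; pick E=1 and continue, so E=1.
Step 3. [col 1: G + E ≡ P (mod 10)] from column 1 (G=2, E=1, carry-in 0, digits 1,2 already taken and all letters distinct): P must equal 3. So P=3.
Step 4. [col 2: S + S ≡ N (mod 10)] no forcing yet in column 2 (carry-in 0); N=0 is free and consistent — try it ⇒ N=0.
Step 5. [col 2: S + S ≡ N (mod 10)] column 2 reads S+S+carry(0)=N with N=0; with digits 0,1,2,3 already taken and all letters distinct, the only value for S is 5 ⇒ S=5.
Step 6. [col 3: Q + Q ≡ Q (mod 10)] in column 3 we have Q+Q≡Q with carry-in 1; given nothing yet and digits 0,1,2,3,5 already taken and all letters distinct, that pins Q to 9 ⇒ Q=9.
Step 7. [col 4: E + S ≡ K (mod 10)] column 4 reads E+S+carry(1)=K with E=1, S=5; with digits 0,1,2,3,5,9 already taken and all letters distinct, the only value for K is 7, so K=7.
Step 8. [col 5: E + P ≡ U (mod 10)] from column 5 (E=1, P=3, carry-in 0, digits 0,1,2,3,5,7,9 already taken and all letters distinct): U must equal 4 ⇒ U=4.
Step 9. [col 6: Q + Q ≡ R (mod 10)] from column 6 (Q=9, carry-in 0, digits 0,1,2,3,4,5,7,9 already taken and all letters distinct): R must equal 8, so R=8.

Answer: E=1, G=2, K=7, N=0, P=3, Q=9, R=8, S=5, U=4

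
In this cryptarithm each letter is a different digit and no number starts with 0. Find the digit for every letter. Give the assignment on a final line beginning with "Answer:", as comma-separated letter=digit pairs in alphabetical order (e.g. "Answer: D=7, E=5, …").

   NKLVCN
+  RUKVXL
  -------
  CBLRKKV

Step 1. [col 1: N + L ≡ V (mod 10)] several values work for L in column 1 (N + L ≡ V (mod 10), carry-in 0); try L=9, so L=9.
Step 2. [col 1: N + L ≡ V (mod 10)] several values work for V in column 1 (N + L ≡ V (mod 10), carry-in 0); try V=4. So V=4.
Step 3. [C] the sum has 7 digits but both addends have 6; that extra leading digit C is the final carry, namely 1. So C=1.
Step 4. [col 1: N + L ≡ V (mod 10)] column 1: given L=9, V=4, carry-in 0, and digits 1,4,9 already taken and all letters distinct, N+L≡V (mod 10) forces N=5, so N=5.
Step 5. [col 2: C + X ≡ K (mod 10)] several values work for X in column 2 (C + X ≡ K (mod 10), carry-in 1); try X=6 ⇒ X=6.
Step 6. [col 2: C + X ≡ K (mod 10)] in column 2 we have C+X≡K with carry-in 1; given C=1, X=6 and digits 1,4,5,6,9 already taken and all letters distinct, that pins K to 8, so K=8.
Step 7. [col 4: L + K ≡ R (mod 10)] column 4 reads L+K+carry(0)=R with L=9, K=8; with digits 1,4,5,6,8,9 already taken and all letters distinct, the only value for R is 7. So R=7.
Step 8. [col 5: K + U ≡ L (mod 10)] from column 5 (K=8, L=9, carry-in 1, digits 1,4,5,6,7,8,9 already taken and all letters distinct): U must equal 0, so U=0.
Step 9. [col 6: N + R ≡ B (mod 10)] column 6: given N=5, R=7, carry-in 0, and digits 0,1,4,5,6,7,8,9 already taken and all letters distinct, N+R≡B (mod 10) forces B=2 ⇒ B=2.

Answer: B=2, C=1, K=8, L=9, N=5, R=7, U=0, V=4, X=6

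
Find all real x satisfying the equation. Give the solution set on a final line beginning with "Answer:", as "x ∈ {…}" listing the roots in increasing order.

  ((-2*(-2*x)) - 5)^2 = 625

Step 1. [((-2*(-2*x)) - 5)^2 = 625] LHS squared, RHS 625 ≥ 0: apply √ (±) ⇒ sqrt: (-2*(-2*x)) - 5 = 25 or -25.
Step 2. [(-2*(-2*x)) - 5 = 25 or -25] add 5: x sits inside (… - 5). So sub: -2*(-2*x) = 30 or -20.
Step 3. [-2*(-2*x) = 30 or -20] divide by the outer -2 ⇒ div: -2*x = -15 or 10.
Step 4. [-2*x = -15 or 10] -2 out front; divide by -2, so div: x = 15/2 or -5.

Answer: x ∈ {-5, 15/2}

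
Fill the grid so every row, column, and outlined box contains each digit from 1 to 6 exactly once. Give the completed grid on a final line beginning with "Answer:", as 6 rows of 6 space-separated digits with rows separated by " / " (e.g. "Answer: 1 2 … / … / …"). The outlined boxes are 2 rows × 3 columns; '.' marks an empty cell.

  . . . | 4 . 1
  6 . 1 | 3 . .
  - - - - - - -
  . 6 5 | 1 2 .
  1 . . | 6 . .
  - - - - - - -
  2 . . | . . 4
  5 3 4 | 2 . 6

Step 1. [r2c5∈{5}] r2c5 is down to just 5. So r2c5=5.
Step 2. [r3c6∈{3}] only 3 remains possible at r3c6 ⇒ r3c6=3.
Step 3. [r4c3∈{2,3}] row 4 places 3 nowhere but r4c3. So r4c3=3.
Step 4. [r4c2∈{2,4}] in row 4, 2 fits only at r4c2, so r4c2=2.
Step 5. [r6c5∈{1}] r6c5 is down to just 1. So r6c5=1.
Step 6. [r4c5∈{4}] r4c5 has the single candidate 4 ⇒ r4c5=4.
Step 7. [r5c4∈{5}] r5c4 has the single candidate 5, so r5c4=5.
Step 8. [r5c3∈{6}] only 6 remains possible at r5c3 ⇒ r5c3=6.
Step 9. [r5c2∈{1}] r5c2's peers cover all but 1, so r5c2=1.
Step 10. [r3c1∈{4}] r3c1 is down to just 4. So r3c1=4.
Step 11. [r5c5∈{3}] nothing but 3 survives at r5c5. So r5c5=3.
Step 12. [r1c3∈{2}] r1c3 has the single candidate 2 ⇒ r1c3=2.
Step 13. [r2c2∈{4}] only 4 remains possible at r2c2, so r2c2=4.
Step 14. [r1c5∈{6}] nothing but 6 survives at r1c5, so r1c5=6.
Step 15. [r1c1∈{3}] r1c1's peers cover all but 3, so r1c1=3.
Step 16. [r2c6∈{2}] only 2 remains possible at r2c6, so r2c6=2.
Step 17. [r1c2∈{5}] r1c2 is down to just 5. So r1c2=5.
Step 18. [r4c6∈{5}] r4c6 has the single candidate 5. So r4c6=5.

Answer: 3 5 2 4 6 1 / 6 4 1 3 5 2 / 4 6 5 1 2 3 / 1 2 3 6 4 5 / 2 1 6 5 3 4 / 5 3 4 2 1 6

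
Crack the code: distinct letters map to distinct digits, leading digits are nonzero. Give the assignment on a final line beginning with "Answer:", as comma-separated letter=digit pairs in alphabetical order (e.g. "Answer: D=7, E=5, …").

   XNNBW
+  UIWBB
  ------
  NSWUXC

Step 1. [col 1: W + B ≡ C (mod 10)] column 1 (W + B ≡ C (mod 10), carry-in 0) doesn't pin C yet; pick C=0 and continue. So C=0.
Step 2. [col 1: W + B ≡ C (mod 10)] column 1 (W + B ≡ C (mod 10), carry-in 0) doesn't pin B yet; pick B=2 and continue. So B=2.
Step 3. [col 1: W + B ≡ C (mod 10)] column 1 reads W+B+carry(0)=C with B=2, C=0; with digits 0,2 already taken and all letters distinct, the only value for W is 8. So W=8.
Step 4. [N] adding two 5-digit numbers gives at most 5+1 digits, and here it does — N is that final carry and must be 1. So N=1.
Step 5. [col 2: B + B ≡ X (mod 10)] in column 2 we have B+B≡X with carry-in 1; given B=2 and digits 0,1,2,8 already taken and all letters distinct, that pins X to 5. So X=5.
Step 6. [col 3: N + W ≡ U (mod 10)] in column 3 we have N+W≡U with carry-in 0; given N=1, W=8 and digits 0,1,2,5,8 already taken and all letters distinct, that pins U to 9. So U=9.
Step 7. [col 4: N + I ≡ W (mod 10)] column 4 reads N+I+carry(0)=W with N=1, W=8; with digits 0,1,2,5,8,9 already taken and all letters distinct, the only value for I is 7, so I=7.
Step 8. [col 5: X + U ≡ S (mod 10)] column 5 reads X+U+carry(0)=S with X=5, U=9; with digits 0,1,2,5,7,8,9 already taken and all letters distinct, the only value for S is 4. So S=4.

Answer: B=2, C=0, I=7, N=1, S=4, U=9, W=8, X=5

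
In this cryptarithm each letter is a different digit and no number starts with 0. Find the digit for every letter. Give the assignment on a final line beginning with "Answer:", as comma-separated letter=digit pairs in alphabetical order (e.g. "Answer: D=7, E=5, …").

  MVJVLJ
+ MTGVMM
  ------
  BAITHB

Step 1. [col 1: J + M ≡ B (mod 10)] no forcing yet in column 1 (carry-in 0); M=4 is free and consistent — try it. So M=4.
Step 2. [col 1: J + M ≡ B (mod 10)] J=5 is one option consistent with column 1 (J + M ≡ B (mod 10), carry-in 0) — take it, so J=5.
Step 3. [col 1: J + M ≡ B (mod 10)] from column 1 (J=5, M=4, carry-in 0, digits 4,5 already taken and all letters distinct): B must equal 9 ⇒ B=9.
Step 4. [col 2: L + M ≡ H (mod 10)] no forcing yet in column 2 (carry-in 0); H=2 is free and consistent — try it ⇒ H=2.
Step 5. [col 2: L + M ≡ H (mod 10)] column 2 reads L+M+carry(0)=H with M=4, H=2; with digits 2,4,5,9 already taken and all letters distinct, the only value for L is 8, so L=8.
Step 6. [col 3: V + V ≡ T (mod 10)] T=7 is one option consistent with column 3 (V + V ≡ T (mod 10), carry-in 1) — take it, so T=7.
Step 7. [col 3: V + V ≡ T (mod 10)] column 3: given T=7, carry-in 1, and digits 2,4,5,7,8,9 already taken and all letters distinct, V+V≡T (mod 10) forces V=3 ⇒ V=3.
Step 8. [col 4: J + G ≡ I (mod 10)] column 4 (J + G ≡ I (mod 10), carry-in 0) doesn't pin I yet; pick I=6 and continue ⇒ I=6.
Step 9. [col 4: J + G ≡ I (mod 10)] from column 4 (J=5, I=6, carry-in 0, digits 2,3,4,5,6,7,8,9 already taken and all letters distinct): G must equal 1, so G=1.
Step 10. [col 5: V + T ≡ A (mod 10)] column 5: given V=3, T=7, carry-in 0, and digits 1,2,3,4,5,6,7,8,9 already taken and all letters distinct, V+T≡A (mod 10) forces A=0 ⇒ A=0.

Answer: A=0, B=9, G=1, H=2, I=6, J=5, L=8, M=4, T=7, V=3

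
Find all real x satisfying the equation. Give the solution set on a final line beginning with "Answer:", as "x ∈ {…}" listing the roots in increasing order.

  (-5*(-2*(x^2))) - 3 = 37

Step 1. [(-5*(-2*(x^2))) - 3 = 37] peel the -3: add 3 from each side. So sub: -5*(-2*(x^2)) = 40.
Step 2. [-5*(-2*(x^2)) = 40] leading coefficient -5: divide by -5. So div: -2*(x^2) = -8.
Step 3. [-2*(x^2) = -8] -2·(inner) — divide through by -2, so div: x^2 = 4.
Step 4. [x^2 = 4] √ both sides: 4 ≥ 0 gives two branches ⇒ sqrt: x = 2 or -2.

Answer: x ∈ {-2, 2}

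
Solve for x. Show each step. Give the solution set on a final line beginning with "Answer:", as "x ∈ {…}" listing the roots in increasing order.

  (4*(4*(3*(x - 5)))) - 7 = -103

Step 1. [(4*(4*(3*(x - 5)))) - 7 = -103] peel the -7: add 7 from each side. So sub: 4*(4*(3*(x - 5))) = -96.
Step 2. [4*(4*(3*(x - 5))) = -96] 4·(inner) — divide through by 4, so div: 4*(3*(x - 5)) = -24.
Step 3. [4*(3*(x - 5)) = -24] leading coefficient 4: divide by 4. So div: 3*(x - 5) = -6.
Step 4. [3*(x - 5) = -6] 3·(inner) — divide through by 3 ⇒ div: x - 5 = -2.
Step 5. [x - 5 = -2] 5 comes off first (add 5) ⇒ sub: x = 3.

Answer: x ∈ {3}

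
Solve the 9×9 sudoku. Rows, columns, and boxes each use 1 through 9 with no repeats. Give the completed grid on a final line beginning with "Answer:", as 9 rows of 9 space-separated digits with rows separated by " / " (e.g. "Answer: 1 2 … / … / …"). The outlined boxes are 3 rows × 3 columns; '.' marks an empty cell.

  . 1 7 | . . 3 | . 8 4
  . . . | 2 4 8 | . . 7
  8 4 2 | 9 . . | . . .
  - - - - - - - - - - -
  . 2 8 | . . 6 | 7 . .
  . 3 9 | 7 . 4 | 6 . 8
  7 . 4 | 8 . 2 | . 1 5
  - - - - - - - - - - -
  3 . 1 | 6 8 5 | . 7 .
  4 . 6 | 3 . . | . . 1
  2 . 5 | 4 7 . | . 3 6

Step 1. [r2c2∈{5,6,9}] r2c2 is the only open cell in col 2 admitting 5 ⇒ r2c2=5.
Step 2. [r8c6∈{9}] r8c6's peers cover all but 9 ⇒ r8c6=9.
Step 3. [r1c4∈{5}] nothing but 5 survives at r1c4. So r1c4=5.
Step 4. [r7c9∈{2,9}] col 9 places 2 nowhere but r7c9. So r7c9=2.
Step 5. [r4c9∈{3,9}] r4c9 is the only open cell in col 9 admitting 9, so r4c9=9.
Step 6. [r2c8∈{6,9}] across col 8, 9 lands solely at r2c8, so r2c8=9.
Step 7. [r4c5∈{1,3,5}] in row 4, 3 fits only at r4c5. So r4c5=3.
Step 8. [r2c7∈{1,3}] across row 2, 1 lands solely at r2c7. So r2c7=1.
Step 9. [r4c4∈{1}] r4c4's peers cover all but 1. So r4c4=1.
Step 10. [r3c5∈{1,6}] in col 5, 1 fits only at r3c5, so r3c5=1.
Step 11. [r8c8∈{5}] r8c8 is down to just 5. So r8c8=5.
Step 12. [r8c7∈{8}] r8c7's peers cover all but 8 ⇒ r8c7=8.
Step 13. [r7c2∈{9}] r7c2's peers cover all but 9. So r7c2=9.
Step 14. [r1c1∈{6,9}] 9 has one home in row 1: r1c1, so r1c1=9.
Step 15. [r3c7∈{3,5}] across row 3, 5 lands solely at r3c7 ⇒ r3c7=5.
Step 16. [r5c1∈{1,5}] across row 5, 1 lands solely at r5c1. So r5c1=1.
Step 17. [r4c8∈{4}] only 4 remains possible at r4c8, so r4c8=4.
Step 18. [r2c1∈{6}] r2c1 is down to just 6 ⇒ r2c1=6.
Step 19. [r9c6∈{1}] r9c6's peers cover all but 1. So r9c6=1.
Step 20. [r8c5∈{2}] nothing but 2 survives at r8c5, so r8c5=2.
Step 21. [r3c8∈{6}] nothing but 6 survives at r3c8 ⇒ r3c8=6.
Step 22. [r4c1∈{5}] only 5 remains possible at r4c1 ⇒ r4c1=5.
Step 23. [r6c7∈{3}] r6c7 is down to just 3, so r6c7=3.
Step 24. [r6c2∈{6}] nothing but 6 survives at r6c2. So r6c2=6.
Step 25. [r9c2∈{8}] nothing but 8 survives at r9c2 ⇒ r9c2=8.
Step 26. [r5c8∈{2}] r5c8 has the single candidate 2, so r5c8=2.
Step 27. [r8c2∈{7}] nothing but 7 survives at r8c2. So r8c2=7.
Step 28. [r1c7∈{2}] only 2 remains possible at r1c7, so r1c7=2.
Step 29. [r7c7∈{4}] only 4 remains possible at r7c7. So r7c7=4.
Step 30. [r5c5∈{5}] r5c5's peers cover all but 5 ⇒ r5c5=5.
Step 31. [r6c5∈{9}] r6c5's peers cover all but 9 ⇒ r6c5=9.
Step 32. [r9c7∈{9}] r9c7 has the single candidate 9. So r9c7=9.
Step 33. [r2c3∈{3}] r2c3's peers cover all but 3. So r2c3=3.
Step 34. [r3c6∈{7}] r3c6 has the single candidate 7. So r3c6=7.
Step 35. [r3c9∈{3}] r3c9 is down to just 3 ⇒ r3c9=3.
Step 36. [r1c5∈{6}] r1c5 is down to just 6 ⇒ r1c5=6.

Answer: 9 1 7 5 6 3 2 8 4 / 6 5 3 2 4 8 1 9 7 / 8 4 2 9 1 7 5 6 3 / 5 2 8 1 3 6 7 4 9 / 1 3 9 7 5 4 6 2 8 / 7 6 4 8 9 2 3 1 5 / 3 9 1 6 8 5 4 7 2 / 4 7 6 3 2 9 8 5 1 / 2 8 5 4 7 1 9 3 6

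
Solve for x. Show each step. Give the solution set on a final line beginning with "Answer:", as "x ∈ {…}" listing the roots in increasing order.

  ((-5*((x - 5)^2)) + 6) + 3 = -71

Step 1. [((-5*((x - 5)^2)) + 6) + 3 = -71] the outer +3 inverts by subtracting 3, so sub: (-5*((x - 5)^2)) + 6 = -74.
Step 2. [(-5*((x - 5)^2)) + 6 = -74] subtract 6: x sits inside (… + 6) ⇒ sub: -5*((x - 5)^2) = -80.
Step 3. [-5*((x - 5)^2) = -80] divide by the outer -5. So div: (x - 5)^2 = 16.
Step 4. [(x - 5)^2 = 16] √ both sides: 16 ≥ 0 gives two branches. So sqrt: x - 5 = 4 or -4.
Step 5. [x - 5 = 4 or -4] -5 is outermost — add 5 both sides ⇒ sub: x = 9 or 1.

Answer: x ∈ {1, 9}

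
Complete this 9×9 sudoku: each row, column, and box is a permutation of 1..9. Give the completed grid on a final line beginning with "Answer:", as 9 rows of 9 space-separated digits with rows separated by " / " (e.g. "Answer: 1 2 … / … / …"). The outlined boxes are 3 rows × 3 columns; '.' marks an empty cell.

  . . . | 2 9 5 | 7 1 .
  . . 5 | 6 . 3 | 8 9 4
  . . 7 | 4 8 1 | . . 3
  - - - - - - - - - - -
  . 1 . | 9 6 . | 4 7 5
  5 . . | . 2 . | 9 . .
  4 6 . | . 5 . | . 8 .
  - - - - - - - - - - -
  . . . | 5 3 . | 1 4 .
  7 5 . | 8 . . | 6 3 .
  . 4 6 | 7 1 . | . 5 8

Step 1. [r9c7∈{2}] r9c7 has the single candidate 2. So r9c7=2.
Step 2. [r2c2∈{2}] r2c2's peers cover all but 2 ⇒ r2c2=2.
Step 3. [r6c3∈{2,3,9}] 9 has one home in row 6: r6c3 ⇒ r6c3=9.
Step 4. [r5c6∈{4,7,8}] across row 5, 4 lands solely at r5c6. So r5c6=4.
Step 5. [r1c9∈{6}] r1c9 has the single candidate 6 ⇒ r1c9=6.
Step 6. [r9c6∈{9}] r9c6 is down to just 9 ⇒ r9c6=9.
Step 7. [r4c6∈{8}] r4c6's peers cover all but 8. So r4c6=8.
Step 8. [r3c2∈{9}] only 9 remains possible at r3c2 ⇒ r3c2=9.
Step 9. [r7c2∈{8}] r7c2's peers cover all but 8. So r7c2=8.
Step 10. [r7c3∈{2}] nothing but 2 survives at r7c3 ⇒ r7c3=2.
Step 11. [r4c3∈{3}] nothing but 3 survives at r4c3 ⇒ r4c3=3.
Step 12. [r5c9∈{1}] r5c9 is down to just 1. So r5c9=1.
Step 13. [r1c1∈{3,8}] col 1 places 8 nowhere but r1c1, so r1c1=8.
Step 14. [r8c9∈{9}] r8c9's peers cover all but 9, so r8c9=9.
Step 15. [r6c4∈{1,3}] across row 6, 1 lands solely at r6c4, so r6c4=1.
Step 16. [r6c7∈{3}] nothing but 3 survives at r6c7. So r6c7=3.
Step 17. [r3c8∈{2}] r3c8 is down to just 2 ⇒ r3c8=2.
Step 18. [r4c1∈{2}] nothing but 2 survives at r4c1 ⇒ r4c1=2.
Step 19. [r6c6∈{7}] r6c6 has the single candidate 7. So r6c6=7.
Step 20. [r5c8∈{6}] r5c8's peers cover all but 6 ⇒ r5c8=6.
Step 21. [r7c6∈{6}] r7c6's peers cover all but 6 ⇒ r7c6=6.
Step 22. [r8c3∈{1}] r8c3's peers cover all but 1, so r8c3=1.
Step 23. [r5c3∈{8}] r5c3 is down to just 8. So r5c3=8.
Step 24. [r3c1∈{6}] only 6 remains possible at r3c1, so r3c1=6.
Step 25. [r1c3∈{4}] r1c3's peers cover all but 4. So r1c3=4.
Step 26. [r5c2∈{7}] r5c2 has the single candidate 7 ⇒ r5c2=7.
Step 27. [r5c4∈{3}] nothing but 3 survives at r5c4. So r5c4=3.
Step 28. [r9c1∈{3}] nothing but 3 survives at r9c1. So r9c1=3.
Step 29. [r8c5∈{4}] r8c5 has the single candidate 4, so r8c5=4.
Step 30. [r8c6∈{2}] r8c6 is down to just 2. So r8c6=2.
Step 31. [r7c9∈{7}] r7c9 has the single candidate 7. So r7c9=7.
Step 32. [r3c7∈{5}] nothing but 5 survives at r3c7 ⇒ r3c7=5.
Step 33. [r2c1∈{1}] nothing but 1 survives at r2c1 ⇒ r2c1=1.
Step 34. [r7c1∈{9}] r7c1 is down to just 9, so r7c1=9.
Step 35. [r6c9∈{2}] only 2 remains possible at r6c9, so r6c9=2.
Step 36. [r1c2∈{3}] r1c2 has the single candidate 3, so r1c2=3.
Step 37. [r2c5∈{7}] nothing but 7 survives at r2c5, so r2c5=7.

Answer: 8 3 4 2 9 5 7 1 6 / 1 2 5 6 7 3 8 9 4 / 6 9 7 4 8 1 5 2 3 / 2 1 3 9 6 8 4 7 5 / 5 7 8 3 2 4 9 6 1 / 4 6 9 1 5 7 3 8 2 / 9 8 2 5 3 6 1 4 7 / 7 5 1 8 4 2 6 3 9 / 3 4 6 7 1 9 2 5 8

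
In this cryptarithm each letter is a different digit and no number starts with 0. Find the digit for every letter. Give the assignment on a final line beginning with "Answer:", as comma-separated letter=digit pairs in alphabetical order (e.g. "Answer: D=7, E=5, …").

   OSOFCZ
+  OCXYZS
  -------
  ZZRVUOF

Step 1. [col 1: Z + S ≡ F (mod 10)] several values work for Z in column 1 (Z + S ≡ F (mod 10), carry-in 0); try Z=1. So Z=1.
Step 2. [col 1: Z + S ≡ F (mod 10)] F=7 is one option consistent with column 1 (Z + S ≡ F (mod 10), carry-in 0) — take it. So F=7.
Step 3. [col 1: Z + S ≡ F (mod 10)] column 1: given Z=1, F=7, carry-in 0, and digits 1,7 already taken and all letters distinct, Z+S≡F (mod 10) forces S=6 ⇒ S=6.
Step 4. [col 2: C + Z ≡ O (mod 10)] column 2 (C + Z ≡ O (mod 10), carry-in 0) doesn't pin O yet; pick O=5 and continue. So O=5.
Step 5. [col 2: C + Z ≡ O (mod 10)] column 2: given Z=1, O=5, carry-in 0, and digits 1,5,6,7 already taken and all letters distinct, C+Z≡O (mod 10) forces C=4, so C=4.
Step 6. [col 3: F + Y ≡ U (mod 10)] Y=2 is one option consistent with column 3 (F + Y ≡ U (mod 10), carry-in 0) — take it ⇒ Y=2.
Step 7. [col 3: F + Y ≡ U (mod 10)] column 3 reads F+Y+carry(0)=U with F=7, Y=2; with digits 1,2,4,5,6,7 already taken and all letters distinct, the only value for U is 9, so U=9.
Step 8. [col 4: O + X ≡ V (mod 10)] several values work for V in column 4 (O + X ≡ V (mod 10), carry-in 0); try V=8 ⇒ V=8.
Step 9. [col 4: O + X ≡ V (mod 10)] from column 4 (O=5, V=8, carry-in 0, digits 1,2,4,5,6,7,8,9 already taken and all letters distinct): X must equal 3. So X=3.
Step 10. [col 5: S + C ≡ R (mod 10)] column 5: given S=6, C=4, carry-in 0, and digits 1,2,3,4,5,6,7,8,9 already taken and all letters distinct, S+C≡R (mod 10) forces R=0 ⇒ R=0.

Answer: C=4, F=7, O=5, R=0, S=6, U=9, V=8, X=3, Y=2, Z=1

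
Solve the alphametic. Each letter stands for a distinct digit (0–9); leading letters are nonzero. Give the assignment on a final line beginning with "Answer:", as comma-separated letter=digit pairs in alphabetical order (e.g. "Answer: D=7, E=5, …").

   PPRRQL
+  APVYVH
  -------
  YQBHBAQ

Step 1. [col 1: L + H ≡ Q (mod 10)] column 1 (L + H ≡ Q (mod 10), carry-in 0) doesn't pin L yet; pick L=7 and continue ⇒ L=7.
Step 2. [Y] Y is the leading digit of a 7-digit sum of two 6-digit numbers; the final carry is exactly 1 ⇒ Y=1.
Step 3. [col 1: L + H ≡ Q (mod 10)] H=3 is one option consistent with column 1 (L + H ≡ Q (mod 10), carry-in 0) — take it. So H=3.
Step 4. [col 1: L + H ≡ Q (mod 10)] column 1 reads L+H+carry(0)=Q with L=7, H=3; with digits 1,3,7 already taken and all letters distinct, the only value for Q is 0. So Q=0.
Step 5. [col 2: Q + V ≡ A (mod 10)] column 2 (Q + V ≡ A (mod 10), carry-in 1) doesn't pin V yet; pick V=5 and continue ⇒ V=5.
Step 6. [col 2: Q + V ≡ A (mod 10)] in column 2 we have Q+V≡A with carry-in 1; given Q=0, V=5 and digits 0,1,3,5,7 already taken and all letters distinct, that pins A to 6 ⇒ A=6.
Step 7. [col 3: R + Y ≡ B (mod 10)] in column 3 we have R+Y≡B with carry-in 0; given Y=1 and digits 0,1,3,5,6,7 already taken and all letters distinct, that pins R to 8, so R=8.
Step 8. [col 3: R + Y ≡ B (mod 10)] from column 3 (R=8, Y=1, carry-in 0, digits 0,1,3,5,6,7,8 already taken and all letters distinct): B must equal 9 ⇒ B=9.
Step 9. [col 5: P + P ≡ B (mod 10)] column 5 reads P+P+carry(1)=B with B=9; with digits 0,1,3,5,6,7,8,9 already taken and all letters distinct, the only value for P is 4, so P=4.

Answer: A=6, B=9, H=3, L=7, P=4, Q=0, R=8, V=5, Y=1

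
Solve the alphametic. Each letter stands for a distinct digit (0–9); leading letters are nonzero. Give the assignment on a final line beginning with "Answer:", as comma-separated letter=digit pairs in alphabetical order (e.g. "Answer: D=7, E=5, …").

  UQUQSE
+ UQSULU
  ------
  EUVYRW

Step 1. [col 1: E + U ≡ W (mod 10)] column 1 (E + U ≡ W (mod 10), carry-in 0) doesn't pin U yet; pick U=4 and continue. So U=4.
Step 2. [col 1: E + U ≡ W (mod 10)] no forcing yet in column 1 (carry-in 0); E=9 is free and consistent — try it ⇒ E=9.
Step 3. [col 1: E + U ≡ W (mod 10)] column 1: given E=9, U=4, carry-in 0, and digits 4,9 already taken and all letters distinct, E+U≡W (mod 10) forces W=3. So W=3.
Step 4. [col 2: S + L ≡ R (mod 10)] column 2 (S + L ≡ R (mod 10), carry-in 1) doesn't pin R yet; pick R=0 and continue ⇒ R=0.
Step 5. [col 2: S + L ≡ R (mod 10)] L=8 is one option consistent with column 2 (S + L ≡ R (mod 10), carry-in 1) — take it ⇒ L=8.
Step 6. [col 2: S + L ≡ R (mod 10)] column 2: given L=8, R=0, carry-in 1, and digits 0,3,4,8,9 already taken and all letters distinct, S+L≡R (mod 10) forces S=1, so S=1.
Step 7. [col 3: Q + U ≡ Y (mod 10)] column 3 (Q + U ≡ Y (mod 10), carry-in 1) doesn't pin Q yet; pick Q=7 and continue ⇒ Q=7.
Step 8. [col 3: Q + U ≡ Y (mod 10)] in column 3 we have Q+U≡Y with carry-in 1; given Q=7, U=4 and digits 0,1,3,4,7,8,9 already taken and all letters distinct, that pins Y to 2, so Y=2.
Step 9. [col 4: U + S ≡ V (mod 10)] from column 4 (U=4, S=1, carry-in 1, digits 0,1,2,3,4,7,8,9 already taken and all letters distinct): V must equal 6, so V=6.

Answer: E=9, L=8, Q=7, R=0, S=1, U=4, V=6, W=3, Y=2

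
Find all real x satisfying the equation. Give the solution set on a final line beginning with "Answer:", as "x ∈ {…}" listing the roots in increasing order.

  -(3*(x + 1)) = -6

Step 1. [-(3*(x + 1)) = -6] LHS negated; negate both sides. So neg: 3*(x + 1) = 6.
Step 2. [3*(x + 1) = 6] divide by the outer 3. So div: x + 1 = 2.
Step 3. [x + 1 = 2] subtract 1: x sits inside (… + 1). So sub: x = 1.

Answer: x ∈ {1}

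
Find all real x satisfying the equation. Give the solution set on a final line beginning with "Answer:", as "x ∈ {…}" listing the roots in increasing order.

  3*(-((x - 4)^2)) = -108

Step 1. [3*(-((x - 4)^2)) = -108] divide by the outer 3. So div: -((x - 4)^2) = -36.
Step 2. [-((x - 4)^2) = -36] leading − — multiply by −1. So neg: (x - 4)^2 = 36.
Step 3. [(x - 4)^2 = 36] LHS squared, RHS 36 ≥ 0: apply √ (±), so sqrt: x - 4 = 6 or -6.
Step 4. [x - 4 = 6 or -6] the outer -4 inverts by adding 4 ⇒ sub: x = 10 or -2.

Answer: x ∈ {-2, 10}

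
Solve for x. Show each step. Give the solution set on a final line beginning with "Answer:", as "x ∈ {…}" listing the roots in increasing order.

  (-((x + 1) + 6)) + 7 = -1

Step 1. [(-((x + 1) + 6)) + 7 = -1] 7 comes off first (subtract 7) ⇒ sub: -((x + 1) + 6) = -8.
Step 2. [-((x + 1) + 6) = -8] flip signs both sides ⇒ neg: (x + 1) + 6 = 8.
Step 3. [(x + 1) + 6 = 8] peel the +6: subtract 6 from each side. So sub: x + 1 = 2.
Step 4. [x + 1 = 2] subtract 1: x sits inside (… + 1) ⇒ sub: x = 1.

Answer: x ∈ {1}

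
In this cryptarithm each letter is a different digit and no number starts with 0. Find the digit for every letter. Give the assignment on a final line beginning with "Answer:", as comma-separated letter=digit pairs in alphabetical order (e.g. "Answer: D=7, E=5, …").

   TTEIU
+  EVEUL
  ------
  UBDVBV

Step 1. [col 1: U + L ≡ V (mod 10)] column 1 (U + L ≡ V (mod 10), carry-in 0) doesn't pin V yet; pick V=3 and continue. So V=3.
Step 2. [col 1: U + L ≡ V (mod 10)] column 1 (U + L ≡ V (mod 10), carry-in 0) doesn't pin U yet; pick U=1 and continue ⇒ U=1.
Step 3. [col 1: U + L ≡ V (mod 10)] in column 1 we have U+L≡V with carry-in 0; given U=1, V=3 and digits 1,3 already taken and all letters distinct, that pins L to 2 ⇒ L=2.
Step 4. [col 2: I + U ≡ B (mod 10)] no forcing yet in column 2 (carry-in 0); I=9 is free and consistent — try it ⇒ I=9.
Step 5. [col 2: I + U ≡ B (mod 10)] in column 2 we have I+U≡B with carry-in 0; given I=9, U=1 and digits 1,2,3,9 already taken and all letters distinct, that pins B to 0, so B=0.
Step 6. [col 3: E + E ≡ V (mod 10)] from column 3 (V=3, carry-in 1, digits 0,1,2,3,9 already taken and all letters distinct): E must equal 6 ⇒ E=6.
Step 7. [col 4: T + V ≡ D (mod 10)] column 4: given V=3, carry-in 1, and digits 0,1,2,3,6,9 already taken and all letters distinct, T+V≡D (mod 10) forces D=8, so D=8.
Step 8. [col 4: T + V ≡ D (mod 10)] from column 4 (V=3, D=8, carry-in 1, digits 0,1,2,3,6,8,9 already taken and all letters distinct): T must equal 4, so T=4.

Answer: B=0, D=8, E=6, I=9, L=2, T=4, U=1, V=3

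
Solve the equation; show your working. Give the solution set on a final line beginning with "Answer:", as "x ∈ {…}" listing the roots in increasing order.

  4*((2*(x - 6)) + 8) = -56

Step 1. [4*((2*(x - 6)) + 8) = -56] 4·(inner) — divide through by 4, so div: (2*(x - 6)) + 8 = -14.
Step 2. [(2*(x - 6)) + 8 = -14] 8 comes off first (subtract 8), so sub: 2*(x - 6) = -22.
Step 3. [2*(x - 6) = -22] divide by the outer 2, so div: x - 6 = -11.
Step 4. [x - 6 = -11] add 6: x sits inside (… - 6) ⇒ sub: x = -5.

Answer: x ∈ {-5}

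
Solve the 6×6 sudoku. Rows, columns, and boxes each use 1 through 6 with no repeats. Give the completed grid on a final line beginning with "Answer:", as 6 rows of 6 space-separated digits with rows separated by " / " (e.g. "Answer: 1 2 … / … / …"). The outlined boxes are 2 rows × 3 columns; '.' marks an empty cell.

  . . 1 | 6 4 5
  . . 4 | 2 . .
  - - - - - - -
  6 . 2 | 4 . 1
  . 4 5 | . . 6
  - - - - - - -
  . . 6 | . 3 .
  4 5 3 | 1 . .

Step 1. [r3c2∈{3}] only 3 remains possible at r3c2. So r3c2=3.
Step 2. [r5c2∈{1,2}] col 2 places 1 nowhere but r5c2, so r5c2=1.
Step 3. [r1c1∈{2,3}] r1c1 is the only open cell in row 1 admitting 3 ⇒ r1c1=3.
Step 4. [r6c6∈{2}] nothing but 2 survives at r6c6, so r6c6=2.
Step 5. [r4c1∈{1}] nothing but 1 survives at r4c1 ⇒ r4c1=1.
Step 6. [r1c2∈{2}] r1c2 has the single candidate 2 ⇒ r1c2=2.
Step 7. [r6c5∈{6}] nothing but 6 survives at r6c5 ⇒ r6c5=6.
Step 8. [r2c5∈{1}] only 1 remains possible at r2c5 ⇒ r2c5=1.
Step 9. [r5c1∈{2}] r5c1 is down to just 2 ⇒ r5c1=2.
Step 10. [r5c4∈{5}] r5c4's peers cover all but 5. So r5c4=5.
Step 11. [r5c6∈{4}] r5c6 has the single candidate 4. So r5c6=4.
Step 12. [r4c5∈{2}] r4c5 is down to just 2 ⇒ r4c5=2.
Step 13. [r2c1∈{5}] nothing but 5 survives at r2c1, so r2c1=5.
Step 14. [r4c4∈{3}] nothing but 3 survives at r4c4, so r4c4=3.
Step 15. [r3c5∈{5}] r3c5 is down to just 5 ⇒ r3c5=5.
Step 16. [r2c6∈{3}] only 3 remains possible at r2c6 ⇒ r2c6=3.
Step 17. [r2c2∈{6}] r2c2 has the single candidate 6, so r2c2=6.

Answer: 3 2 1 6 4 5 / 5 6 4 2 1 3 / 6 3 2 4 5 1 / 1 4 5 3 2 6 / 2 1 6 5 3 4 / 4 5 3 1 6 2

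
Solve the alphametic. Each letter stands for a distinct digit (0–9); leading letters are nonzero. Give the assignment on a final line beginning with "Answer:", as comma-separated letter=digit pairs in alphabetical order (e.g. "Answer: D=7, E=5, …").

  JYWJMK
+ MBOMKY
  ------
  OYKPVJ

Step 1. [col 1: K + Y ≡ J (mod 10)] no forcing yet in column 1 (carry-in 0); Y=3 is free and consistent — try it. So Y=3.
Step 2. [col 1: K + Y ≡ J (mod 10)] no forcing yet in column 1 (carry-in 0); J=1 is free and consistent — try it, so J=1.
Step 3. [col 1: K + Y ≡ J (mod 10)] column 1: given Y=3, J=1, carry-in 0, and digits 1,3 already taken and all letters distinct, K+Y≡J (mod 10) forces K=8. So K=8.
Step 4. [col 2: M + K ≡ V (mod 10)] no forcing yet in column 2 (carry-in 1); M=5 is free and consistent — try it. So M=5.
Step 5. [col 2: M + K ≡ V (mod 10)] from column 2 (M=5, K=8, carry-in 1, digits 1,3,5,8 already taken and all letters distinct): V must equal 4, so V=4.
Step 6. [col 3: J + M ≡ P (mod 10)] in column 3 we have J+M≡P with carry-in 1; given J=1, M=5 and digits 1,3,4,5,8 already taken and all letters distinct, that pins P to 7 ⇒ P=7.
Step 7. [col 4: W + O ≡ K (mod 10)] several values work for W in column 4 (W + O ≡ K (mod 10), carry-in 0); try W=2. So W=2.
Step 8. [col 4: W + O ≡ K (mod 10)] column 4 reads W+O+carry(0)=K with W=2, K=8; with digits 1,2,3,4,5,7,8 already taken and all letters distinct, the only value for O is 6 ⇒ O=6.
Step 9. [col 5: Y + B ≡ Y (mod 10)] column 5: given Y=3, carry-in 0, and digits 1,2,3,4,5,6,7,8 already taken and all letters distinct, Y+B≡Y (mod 10) forces B=0 ⇒ B=0.

Answer: B=0, J=1, K=8, M=5, O=6, P=7, V=4, W=2, Y=3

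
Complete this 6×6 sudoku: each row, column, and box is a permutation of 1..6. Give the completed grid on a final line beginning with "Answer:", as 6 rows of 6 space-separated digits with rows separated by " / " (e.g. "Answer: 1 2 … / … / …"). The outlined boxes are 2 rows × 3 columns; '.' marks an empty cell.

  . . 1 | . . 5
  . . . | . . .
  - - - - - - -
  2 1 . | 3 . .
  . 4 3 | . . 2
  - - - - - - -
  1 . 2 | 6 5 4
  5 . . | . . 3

Step 1. [r3c6∈{6}] r3c6's peers cover all but 6. So r3c6=6.
Step 2. [r2c2∈{2,3,5,6}] col 2 places 5 nowhere but r2c2, so r2c2=5.
Step 3. [r1c2∈{2,3,6}] r1c2 is the only open cell in col 2 admitting 2 ⇒ r1c2=2.
Step 4. [r1c4∈{4}] r1c4 is down to just 4. So r1c4=4.
Step 5. [r2c1∈{3,4,6}] across col 1, 4 lands solely at r2c1 ⇒ r2c1=4.
Step 6. [r2c5∈{1,2,3,6}] 3 has one home in row 2: r2c5. So r2c5=3.
Step 7. [r4c5∈{1}] r4c5 has the single candidate 1, so r4c5=1.
Step 8. [r6c4∈{1,2}] in row 6, 1 fits only at r6c4, so r6c4=1.
Step 9. [r2c3∈{6}] nothing but 6 survives at r2c3 ⇒ r2c3=6.
Step 10. [r2c6∈{1}] r2c6 has the single candidate 1 ⇒ r2c6=1.
Step 11. [r3c3∈{5}] r3c3 has the single candidate 5, so r3c3=5.
Step 12. [r6c5∈{2}] r6c5 has the single candidate 2. So r6c5=2.
Step 13. [r5c2∈{3}] nothing but 3 survives at r5c2. So r5c2=3.
Step 14. [r2c4∈{2}] r2c4 is down to just 2, so r2c4=2.
Step 15. [r3c5∈{4}] r3c5 has the single candidate 4. So r3c5=4.
Step 16. [r4c1∈{6}] r4c1's peers cover all but 6, so r4c1=6.
Step 17. [r6c3∈{4}] nothing but 4 survives at r6c3, so r6c3=4.
Step 18. [r1c1∈{3}] r1c1 is down to just 3. So r1c1=3.
Step 19. [r4c4∈{5}] r4c4 is down to just 5, so r4c4=5.
Step 20. [r1c5∈{6}] r1c5 has the single candidate 6, so r1c5=6.
Step 21. [r6c2∈{6}] nothing but 6 survives at r6c2 ⇒ r6c2=6.

Answer: 3 2 1 4 6 5 / 4 5 6 2 3 1 / 2 1 5 3 4 6 / 6 4 3 5 1 2 / 1 3 2 6 5 4 / 5 6 4 1 2 3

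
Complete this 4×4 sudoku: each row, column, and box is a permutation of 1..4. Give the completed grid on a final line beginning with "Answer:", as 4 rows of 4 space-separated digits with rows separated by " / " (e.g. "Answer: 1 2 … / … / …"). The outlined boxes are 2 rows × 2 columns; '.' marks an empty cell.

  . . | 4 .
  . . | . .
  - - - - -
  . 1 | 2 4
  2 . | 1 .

Step 1. [r2c3∈{3}] r2c3 has the single candidate 3 ⇒ r2c3=3.
Step 2. [r4c2∈{3,4}] 4 has one home in row 4: r4c2, so r4c2=4.
Step 3. [r1c2∈{2,3}] col 2 places 3 nowhere but r1c2. So r1c2=3.
Step 4. [r1c4∈{1,2}] in row 1, 2 fits only at r1c4 ⇒ r1c4=2.
Step 5. [r2c1∈{1,4}] 4 has one home in row 2: r2c1 ⇒ r2c1=4.
Step 6. [r4c4∈{3}] r4c4 is down to just 3, so r4c4=3.
Step 7. [r3c1∈{3}] r3c1's peers cover all but 3. So r3c1=3.
Step 8. [r2c4∈{1}] r2c4 has the single candidate 1. So r2c4=1.
Step 9. [r1c1∈{1}] r1c1 is down to just 1 ⇒ r1c1=1.
Step 10. [r2c2∈{2}] nothing but 2 survives at r2c2. So r2c2=2.

Answer: 1 3 4 2 / 4 2 3 1 / 3 1 2 4 / 2 4 1 3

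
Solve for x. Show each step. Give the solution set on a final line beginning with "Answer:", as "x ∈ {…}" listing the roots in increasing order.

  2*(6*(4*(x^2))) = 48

Step 1. [2*(6*(4*(x^2))) = 48] leading coefficient 2: divide by 2 ⇒ div: 6*(4*(x^2)) = 24.
Step 2. [6*(4*(x^2)) = 24] divide by the outer 6 ⇒ div: 4*(x^2) = 4.
Step 3. [4*(x^2) = 4] 4 out front; divide by 4. So div: x^2 = 1.
Step 4. [x^2 = 1] √ both sides: 1 ≥ 0 gives two branches. So sqrt: x = 1 or -1.

Answer: x ∈ {-1, 1}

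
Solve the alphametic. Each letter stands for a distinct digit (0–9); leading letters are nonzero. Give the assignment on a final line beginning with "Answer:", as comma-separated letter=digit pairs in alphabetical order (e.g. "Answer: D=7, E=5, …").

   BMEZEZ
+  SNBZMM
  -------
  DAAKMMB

Step 1. [col 1: Z + M ≡ B (mod 10)] column 1 (Z + M ≡ B (mod 10), carry-in 0) doesn't pin B yet; pick B=8 and continue ⇒ B=8.
Step 2. [col 1: Z + M ≡ B (mod 10)] several values work for M in column 1 (Z + M ≡ B (mod 10), carry-in 0); try M=2 ⇒ M=2.
Step 3. [D] D is the leading digit of a 7-digit sum of two 6-digit numbers; the final carry is exactly 1 ⇒ D=1.
Step 4. [col 1: Z + M ≡ B (mod 10)] in column 1 we have Z+M≡B with carry-in 0; given M=2, B=8 and digits 1,2,8 already taken and all letters distinct, that pins Z to 6, so Z=6.
Step 5. [col 2: E + M ≡ M (mod 10)] from column 2 (M=2, carry-in 0, digits 1,2,6,8 already taken and all letters distinct): E must equal 0. So E=0.
Step 6. [col 4: E + B ≡ K (mod 10)] column 4 reads E+B+carry(1)=K with E=0, B=8; with digits 0,1,2,6,8 already taken and all letters distinct, the only value for K is 9, so K=9.
Step 7. [col 5: M + N ≡ A (mod 10)] several values work for N in column 5 (M + N ≡ A (mod 10), carry-in 0); try N=3. So N=3.
Step 8. [col 5: M + N ≡ A (mod 10)] from column 5 (M=2, N=3, carry-in 0, digits 0,1,2,3,6,8,9 already taken and all letters distinct): A must equal 5. So A=5.
Step 9. [col 6: B + S ≡ A (mod 10)] column 6 reads B+S+carry(0)=A with B=8, A=5; with digits 0,1,2,3,5,6,8,9 already taken and all letters distinct, the only value for S is 7. So S=7.

Answer: A=5, B=8, D=1, E=0, K=9, M=2, N=3, S=7, Z=6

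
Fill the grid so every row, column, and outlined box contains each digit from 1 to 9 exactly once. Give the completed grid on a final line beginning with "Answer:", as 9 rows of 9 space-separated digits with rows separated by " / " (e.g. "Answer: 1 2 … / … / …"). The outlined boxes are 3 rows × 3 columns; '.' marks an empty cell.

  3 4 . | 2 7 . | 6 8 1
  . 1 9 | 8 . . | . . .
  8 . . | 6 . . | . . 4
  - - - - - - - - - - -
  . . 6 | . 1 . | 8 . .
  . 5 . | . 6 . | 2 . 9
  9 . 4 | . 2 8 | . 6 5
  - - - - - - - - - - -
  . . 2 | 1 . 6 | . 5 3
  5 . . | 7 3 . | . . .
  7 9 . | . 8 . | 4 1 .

Step 1. [r6c4∈{3}] nothing but 3 survives at r6c4 ⇒ r6c4=3.
Step 2. [r8c6∈{2,4,9}] row 8 places 4 nowhere but r8c6 ⇒ r8c6=4.
Step 3. [r4c9∈{7}] r4c9 has the single candidate 7 ⇒ r4c9=7.
Step 4. [r2c9∈{2}] nothing but 2 survives at r2c9 ⇒ r2c9=2.
Step 5. [r5c3∈{1,3,7,8}] across row 5, 8 lands solely at r5c3 ⇒ r5c3=8.
Step 6. [r1c6∈{5,9}] across row 1, 9 lands solely at r1c6, so r1c6=9.
Step 7. [r3c5∈{5}] nothing but 5 survives at r3c5. So r3c5=5.
Step 8. [r5c8∈{3,4}] in row 5, 3 fits only at r5c8. So r5c8=3.
Step 9. [r8c7∈{9}] r8c7's peers cover all but 9, so r8c7=9.
Step 10. [r3c3∈{7}] r3c3 has the single candidate 7. So r3c3=7.
Step 11. [r2c6∈{3}] r2c6's peers cover all but 3. So r2c6=3.
Step 12. [r4c6∈{5}] nothing but 5 survives at r4c6, so r4c6=5.
Step 13. [r8c2∈{6,8}] in col 2, 6 fits only at r8c2, so r8c2=6.
Step 14. [r2c8∈{7}] r2c8's peers cover all but 7, so r2c8=7.
Step 15. [r3c2∈{2}] only 2 remains possible at r3c2, so r3c2=2.
Step 16. [r5c4∈{4}] nothing but 4 survives at r5c4, so r5c4=4.
Step 17. [r6c7∈{1}] r6c7 has the single candidate 1, so r6c7=1.
Step 18. [r2c7∈{5}] nothing but 5 survives at r2c7. So r2c7=5.
Step 19. [r7c1∈{4}] r7c1 has the single candidate 4, so r7c1=4.
Step 20. [r3c7∈{3}] only 3 remains possible at r3c7 ⇒ r3c7=3.
Step 21. [r6c2∈{7}] nothing but 7 survives at r6c2 ⇒ r6c2=7.
Step 22. [r5c1∈{1}] nothing but 1 survives at r5c1. So r5c1=1.
Step 23. [r4c2∈{3}] r4c2's peers cover all but 3 ⇒ r4c2=3.
Step 24. [r1c3∈{5}] r1c3's peers cover all but 5, so r1c3=5.
Step 25. [r4c1∈{2}] r4c1 has the single candidate 2. So r4c1=2.
Step 26. [r9c4∈{5}] nothing but 5 survives at r9c4. So r9c4=5.
Step 27. [r4c4∈{9}] nothing but 9 survives at r4c4, so r4c4=9.
Step 28. [r7c2∈{8}] r7c2 has the single candidate 8 ⇒ r7c2=8.
Step 29. [r2c5∈{4}] nothing but 4 survives at r2c5 ⇒ r2c5=4.
Step 30. [r3c6∈{1}] r3c6 has the single candidate 1, so r3c6=1.
Step 31. [r4c8∈{4}] nothing but 4 survives at r4c8 ⇒ r4c8=4.
Step 32. [r8c8∈{2}] nothing but 2 survives at r8c8. So r8c8=2.
Step 33. [r9c9∈{6}] r9c9's peers cover all but 6. So r9c9=6.
Step 34. [r9c3∈{3}] only 3 remains possible at r9c3, so r9c3=3.
Step 35. [r8c9∈{8}] r8c9 is down to just 8 ⇒ r8c9=8.
Step 36. [r8c3∈{1}] only 1 remains possible at r8c3, so r8c3=1.
Step 37. [r2c1∈{6}] nothing but 6 survives at r2c1 ⇒ r2c1=6.
Step 38. [r9c6∈{2}] r9c6 is down to just 2, so r9c6=2.
Step 39. [r3c8∈{9}] r3c8 has the single candidate 9, so r3c8=9.
Step 40. [r5c6∈{7}] only 7 remains possible at r5c6, so r5c6=7.
Step 41. [r7c5∈{9}] nothing but 9 survives at r7c5 ⇒ r7c5=9.
Step 42. [r7c7∈{7}] r7c7 is down to just 7. So r7c7=7.

Answer: 3 4 5 2 7 9 6 8 1 / 6 1 9 8 4 3 5 7 2 / 8 2 7 6 5 1 3 9 4 / 2 3 6 9 1 5 8 4 7 / 1 5 8 4 6 7 2 3 9 / 9 7 4 3 2 8 1 6 5 / 4 8 2 1 9 6 7 5 3 / 5 6 1 7 3 4 9 2 8 / 7 9 3 5 8 2 4 1 6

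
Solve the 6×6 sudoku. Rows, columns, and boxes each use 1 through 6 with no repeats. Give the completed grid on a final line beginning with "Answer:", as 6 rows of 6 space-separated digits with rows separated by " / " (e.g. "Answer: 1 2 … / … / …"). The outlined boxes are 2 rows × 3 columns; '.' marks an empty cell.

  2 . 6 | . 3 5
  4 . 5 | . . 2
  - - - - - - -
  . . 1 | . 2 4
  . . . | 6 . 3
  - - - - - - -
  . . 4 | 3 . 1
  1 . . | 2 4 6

Step 1. [r4c1∈{5}] only 5 remains possible at r4c1. So r4c1=5.
Step 2. [r2c4∈{1}] nothing but 1 survives at r2c4, so r2c4=1.
Step 3. [r5c2∈{2,5,6}] across row 5, 2 lands solely at r5c2. So r5c2=2.
Step 4. [r2c2∈{3}] nothing but 3 survives at r2c2 ⇒ r2c2=3.
Step 5. [r3c2∈{6}] r3c2 has the single candidate 6 ⇒ r3c2=6.
Step 6. [r6c3∈{3}] nothing but 3 survives at r6c3. So r6c3=3.
Step 7. [r5c1∈{6}] only 6 remains possible at r5c1. So r5c1=6.
Step 8. [r1c4∈{4}] nothing but 4 survives at r1c4, so r1c4=4.
Step 9. [r1c2∈{1}] r1c2's peers cover all but 1. So r1c2=1.
Step 10. [r4c5∈{1}] r4c5's peers cover all but 1, so r4c5=1.
Step 11. [r3c4∈{5}] r3c4 has the single candidate 5, so r3c4=5.
Step 12. [r4c3∈{2}] r4c3 is down to just 2 ⇒ r4c3=2.
Step 13. [r6c2∈{5}] r6c2 is down to just 5, so r6c2=5.
Step 14. [r5c5∈{5}] nothing but 5 survives at r5c5 ⇒ r5c5=5.
Step 15. [r3c1∈{3}] r3c1 is down to just 3, so r3c1=3.
Step 16. [r4c2∈{4}] only 4 remains possible at r4c2 ⇒ r4c2=4.
Step 17. [r2c5∈{6}] nothing but 6 survives at r2c5 ⇒ r2c5=6.

Answer: 2 1 6 4 3 5 / 4 3 5 1 6 2 / 3 6 1 5 2 4 / 5 4 2 6 1 3 / 6 2 4 3 5 1 / 1 5 3 2 4 6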